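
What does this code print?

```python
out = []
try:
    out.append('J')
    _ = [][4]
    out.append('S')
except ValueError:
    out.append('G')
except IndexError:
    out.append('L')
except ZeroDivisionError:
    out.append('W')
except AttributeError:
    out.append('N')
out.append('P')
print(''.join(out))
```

Execution trace: 'J' (try body) → 'L' (except IndexError) → 'P' (after the try/except). Output: JLP

Answer: JLP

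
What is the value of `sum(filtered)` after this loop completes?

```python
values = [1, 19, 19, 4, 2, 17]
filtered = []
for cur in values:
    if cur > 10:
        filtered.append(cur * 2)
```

Sum of doubled values > 10
`filtered` takes the values: [] → [38] → [38, 38] → [38, 38, 34]
So `sum(filtered)` = 110

Answer: 110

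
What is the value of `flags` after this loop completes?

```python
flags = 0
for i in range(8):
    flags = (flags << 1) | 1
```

Build 8 consecutive 1-bits: 0b11111111
`flags` takes the values: 0 → 1 → 3 → 7 → 15 → 31 → 63 → 127 → 255

Answer: 255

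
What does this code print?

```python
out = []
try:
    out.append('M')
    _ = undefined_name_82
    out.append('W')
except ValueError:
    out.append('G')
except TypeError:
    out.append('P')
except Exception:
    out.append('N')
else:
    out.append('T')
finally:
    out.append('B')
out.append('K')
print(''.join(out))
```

Execution trace: 'M' (try body) → 'N' (except Exception) → 'B' (finally) → 'K' (after the try/except). Output: MNBK

Answer: MNBK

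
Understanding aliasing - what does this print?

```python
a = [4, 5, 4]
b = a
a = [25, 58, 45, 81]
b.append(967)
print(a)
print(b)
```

Key concept: rebinding vs mutation: a is rebound to a new list, b still points at the original.
Step by step:
`a = [4, 5, 4]` → a = [4, 5, 4]
`b = a` → b = [4, 5, 4] (same object as a)
`a = [25, 58, 45, 81]` → a = [25, 58, 45, 81]
`b.append(967)` → b = [4, 5, 4, 967]
`print(a)` → prints [25, 58, 45, 81]
`print(b)` → prints [4, 5, 4, 967]

Answer:
[25, 58, 45, 81]
[4, 5, 4, 967]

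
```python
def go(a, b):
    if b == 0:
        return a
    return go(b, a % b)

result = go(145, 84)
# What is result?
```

go(145, 84) -> go(84, 61) -> go(61, 23) -> go(23, 15) -> go(15, 8) -> go(8, 7) -> go(7, 1) -> go(1, 0) -> 1

Answer: 1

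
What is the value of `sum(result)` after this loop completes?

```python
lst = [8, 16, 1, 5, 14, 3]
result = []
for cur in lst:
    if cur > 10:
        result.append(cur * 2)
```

Sum of doubled values > 10
`result` takes the values: [] → [32] → [32, 28]
So `sum(result)` = 60

Answer: 60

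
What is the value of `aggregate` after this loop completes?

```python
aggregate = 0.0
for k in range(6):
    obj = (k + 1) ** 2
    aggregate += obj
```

Sum of squared losses 1² + 2² + ... + 6²
`aggregate` takes the values: 0.0 → 1.0 → 5.0 → 14.0 → 30.0 → 55.0 → 91.0

Answer: 91.0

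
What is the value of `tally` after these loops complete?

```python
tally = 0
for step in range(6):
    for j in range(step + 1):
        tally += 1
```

Triangle: 1 + 2 + ... + 6
`tally` takes the values: 0 → 1 → 2 → 3 → 4 → 5 → 6 → 7 → 8 → 9 → 10 → 11 → 12 → 13 → 14 → 15 → 16 → 17 → 18 → 19 → 20 → 21

Answer: 21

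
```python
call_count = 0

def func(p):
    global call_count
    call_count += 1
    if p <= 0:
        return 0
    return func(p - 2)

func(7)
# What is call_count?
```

Linear recursion stepping by 2: 5 calls from p=7 down to ≤0.

Answer: 5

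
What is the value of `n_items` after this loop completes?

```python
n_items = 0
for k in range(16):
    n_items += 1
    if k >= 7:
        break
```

Loop breaks when k reaches 7, n_items is 8
`n_items` takes the values: 0 → 1 → 2 → 3 → 4 → 5 → 6 → 7 → 8

Answer: 8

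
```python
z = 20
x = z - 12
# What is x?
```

Trace:
`z = 20` → z = 20
`x = z - 12` → x = 8
So x = 8

Answer: 8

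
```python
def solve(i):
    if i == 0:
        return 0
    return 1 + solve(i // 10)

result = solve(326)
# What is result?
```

Count of digits of 326: 3

Answer: 3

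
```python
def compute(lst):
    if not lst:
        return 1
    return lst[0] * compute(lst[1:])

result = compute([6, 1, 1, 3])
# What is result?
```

Product over [6, 1, 1, 3] = 6 * 1 * 1 * 3 = 18

Answer: 18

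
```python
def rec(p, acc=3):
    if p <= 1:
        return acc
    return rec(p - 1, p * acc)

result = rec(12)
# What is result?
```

Accumulator trace (n, acc): (12, 3) -> (11, 36) -> (10, 396) -> (9, 3960) -> (8, 35640) -> (7, 285120) -> (6, 1995840) -> (5, 11975040) -> (4, 59875200) -> (3, 239500800) -> (2, 718502400) -> (1, 1437004800) -> return 1437004800

Answer: 1437004800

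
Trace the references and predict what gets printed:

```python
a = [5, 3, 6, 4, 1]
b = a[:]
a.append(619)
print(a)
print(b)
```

Key concept: slice [:] creates copy.
Step by step:
`a = [5, 3, 6, 4, 1]` → a = [5, 3, 6, 4, 1]
`b = a[:]` → b = [5, 3, 6, 4, 1]
`a.append(619)` → a = [5, 3, 6, 4, 1, 619]
`print(a)` → prints [5, 3, 6, 4, 1, 619]
`print(b)` → prints [5, 3, 6, 4, 1]

Answer:
[5, 3, 6, 4, 1, 619]
[5, 3, 6, 4, 1]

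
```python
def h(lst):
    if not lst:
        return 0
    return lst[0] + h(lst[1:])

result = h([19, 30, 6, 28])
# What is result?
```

19 + 30 + 6 + 28 + 0 = 83

Answer: 83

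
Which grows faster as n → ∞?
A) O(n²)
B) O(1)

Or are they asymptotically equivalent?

O(n²) vs O(1): Higher order terms dominate.

Answer: A) O(n²) grows faster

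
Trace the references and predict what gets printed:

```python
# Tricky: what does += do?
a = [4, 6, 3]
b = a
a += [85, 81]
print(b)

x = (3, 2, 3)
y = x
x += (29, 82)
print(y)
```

Key concept: += behavior differs for mutable vs immutable.
Step by step:
`a = [4, 6, 3]` → a = [4, 6, 3]
`b = a` → b = [4, 6, 3] (same object as a)
`a += [85, 81]` → a = [4, 6, 3, 85, 81] (same object as b); b = [4, 6, 3, 85, 81] (same object as a)
`print(b)` → prints [4, 6, 3, 85, 81]
`x = (3, 2, 3)` → x = (3, 2, 3)
`y = x` → y = (3, 2, 3)
`x += (29, 82)` → x = (3, 2, 3, 29, 82)
`print(y)` → prints (3, 2, 3)

Answer:
[4, 6, 3, 85, 81]
(3, 2, 3)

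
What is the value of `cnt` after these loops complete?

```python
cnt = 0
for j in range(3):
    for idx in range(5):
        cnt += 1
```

3 * 5 = 15
`cnt` takes the values: 0 → 1 → 2 → 3 → 4 → 5 → 6 → 7 → 8 → 9 → 10 → 11 → 12 → 13 → 14 → 15

Answer: 15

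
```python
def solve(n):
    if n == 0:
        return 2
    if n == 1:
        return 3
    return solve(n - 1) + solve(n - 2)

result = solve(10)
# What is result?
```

Build up from base cases: solve(0)=2, solve(1)=3, solve(2)=5, solve(3)=8, solve(4)=13, solve(5)=21, solve(6)=34, ..., solve(10)=233

Answer: 233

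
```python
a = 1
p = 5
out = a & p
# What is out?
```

Trace:
`a = 1` → a = 1
`p = 5` → p = 5
`out = a & p` → out = 1
So out = 1

Answer: 1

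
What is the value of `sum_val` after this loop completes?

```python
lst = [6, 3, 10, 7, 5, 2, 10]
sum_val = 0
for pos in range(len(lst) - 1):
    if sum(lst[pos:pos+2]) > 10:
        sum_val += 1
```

Count windows with sum > 10
`sum_val` takes the values: 0 → 1 → 2 → 3 → 4

Answer: 4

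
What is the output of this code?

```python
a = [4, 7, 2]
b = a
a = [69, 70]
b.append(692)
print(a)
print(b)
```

Key concept: rebinding vs mutation: a is rebound to a new list, b still points at the original.
Step by step:
`a = [4, 7, 2]` → a = [4, 7, 2]
`b = a` → b = [4, 7, 2] (same object as a)
`a = [69, 70]` → a = [69, 70]
`b.append(692)` → b = [4, 7, 2, 692]
`print(a)` → prints [69, 70]
`print(b)` → prints [4, 7, 2, 692]

Answer:
[69, 70]
[4, 7, 2, 692]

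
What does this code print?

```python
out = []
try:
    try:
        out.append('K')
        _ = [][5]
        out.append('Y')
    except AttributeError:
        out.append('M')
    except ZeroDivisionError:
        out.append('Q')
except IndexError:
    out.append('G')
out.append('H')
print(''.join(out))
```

Execution trace: 'K' (try body) → 'G' (outer except IndexError) → 'H' (after the try/except). Output: KGH

Answer: KGH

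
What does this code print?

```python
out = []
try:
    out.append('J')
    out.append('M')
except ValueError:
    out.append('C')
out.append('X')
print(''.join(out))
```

Execution trace: 'J' (try body) → 'M' (try body, no exception) → 'X' (after the try/except). Output: JMX

Answer: JMX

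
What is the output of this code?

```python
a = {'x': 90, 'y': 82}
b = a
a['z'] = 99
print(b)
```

Key concept: dict aliasing.
Step by step:
`a = {'x': 90, 'y': 82}` → a = {'x': 90, 'y': 82}
`b = a` → b = {'x': 90, 'y': 82} (same object as a)
`a['z'] = 99` → a = {'x': 90, 'y': 82, 'z': 99} (same object as b); b = {'x': 90, 'y': 82, 'z': 99} (same object as a)
`print(b)` → prints {'x': 90, 'y': 82, 'z': 99}

Answer: {'x': 90, 'y': 82, 'z': 99}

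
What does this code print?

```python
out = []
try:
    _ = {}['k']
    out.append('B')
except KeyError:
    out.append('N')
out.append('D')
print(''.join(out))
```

Execution trace: 'N' (except KeyError) → 'D' (after the try/except). Output: ND

Answer: ND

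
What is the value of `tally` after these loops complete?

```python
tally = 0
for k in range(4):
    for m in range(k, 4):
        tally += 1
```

Upper triangle: 4 + 3 + ... + 1
`tally` takes the values: 0 → 1 → 2 → 3 → 4 → 5 → 6 → 7 → 8 → 9 → 10

Answer: 10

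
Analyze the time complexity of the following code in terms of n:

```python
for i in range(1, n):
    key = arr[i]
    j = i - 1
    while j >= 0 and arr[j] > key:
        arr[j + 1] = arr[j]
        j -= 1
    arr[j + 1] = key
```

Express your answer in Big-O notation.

This is Insertion sort. Time complexity: O(n²).

Answer: O(n²)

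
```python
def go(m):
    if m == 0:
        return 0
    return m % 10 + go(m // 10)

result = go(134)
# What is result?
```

Sum of digits of 134: 4 + 3 + 1 = 8

Answer: 8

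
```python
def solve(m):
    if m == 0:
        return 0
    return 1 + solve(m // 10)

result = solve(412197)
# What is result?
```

Count of digits of 412197: 6

Answer: 6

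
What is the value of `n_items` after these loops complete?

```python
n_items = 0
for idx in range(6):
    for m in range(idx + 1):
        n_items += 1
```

Triangle: 1 + 2 + ... + 6
`n_items` takes the values: 0 → 1 → 2 → 3 → 4 → 5 → 6 → 7 → 8 → 9 → 10 → 11 → 12 → 13 → 14 → 15 → 16 → 17 → 18 → 19 → 20 → 21

Answer: 21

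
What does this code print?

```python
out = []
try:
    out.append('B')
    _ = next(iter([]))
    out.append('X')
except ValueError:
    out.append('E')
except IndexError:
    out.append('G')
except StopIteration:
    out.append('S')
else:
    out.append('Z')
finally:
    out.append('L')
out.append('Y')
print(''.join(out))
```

Execution trace: 'B' (try body) → 'S' (except StopIteration) → 'L' (finally) → 'Y' (after the try/except). Output: BSLY

Answer: BSLY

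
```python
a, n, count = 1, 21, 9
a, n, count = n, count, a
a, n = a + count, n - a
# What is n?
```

Trace:
`a, n, count = 1, 21, 9` → a = 1; n = 21; count = 9
`a, n, count = n, count, a` → a = 21; n = 9; count = 1
`a, n = a + count, n - a` → a = 22; n = -12
So n = -12

Answer: -12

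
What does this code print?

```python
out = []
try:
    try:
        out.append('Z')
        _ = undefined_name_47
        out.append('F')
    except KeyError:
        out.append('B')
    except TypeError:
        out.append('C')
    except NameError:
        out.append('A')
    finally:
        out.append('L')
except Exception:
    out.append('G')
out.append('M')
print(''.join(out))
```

Execution trace: 'Z' (inner try body) → 'A' (inner except NameError) → 'L' (inner finally) → 'M' (after the try/except). Output: ZALM

Answer: ZALM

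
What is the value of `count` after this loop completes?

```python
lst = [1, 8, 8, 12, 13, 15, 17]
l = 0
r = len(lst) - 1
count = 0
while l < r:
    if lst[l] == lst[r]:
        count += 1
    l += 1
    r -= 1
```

Count matching pairs from ends
`count` takes the values: 0

Answer: 0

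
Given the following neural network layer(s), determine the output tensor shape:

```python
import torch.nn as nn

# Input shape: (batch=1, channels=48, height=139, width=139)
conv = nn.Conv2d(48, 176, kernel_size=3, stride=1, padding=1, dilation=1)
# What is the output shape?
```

Input: (1, 48, 139, 139) -> Output: (1, 176, 139, 139)

Answer: (1, 176, 139, 139)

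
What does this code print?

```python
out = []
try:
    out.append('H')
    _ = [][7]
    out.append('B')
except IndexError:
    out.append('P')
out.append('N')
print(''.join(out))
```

Execution trace: 'H' (try body) → 'P' (except IndexError) → 'N' (after the try/except). Output: HPN

Answer: HPN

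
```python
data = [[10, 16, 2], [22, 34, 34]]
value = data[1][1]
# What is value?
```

Trace:
`data = [[10, 16, 2], [22, 34, 34]]` → data = [[10, 16, 2], [22, 34, 34]]
`value = data[1][1]` → value = 34
So value = 34

Answer: 34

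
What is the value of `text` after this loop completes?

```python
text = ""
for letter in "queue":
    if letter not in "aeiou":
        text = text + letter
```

Remove vowels from 'queue'
`text` takes the values: "" → "q"

Answer: "q"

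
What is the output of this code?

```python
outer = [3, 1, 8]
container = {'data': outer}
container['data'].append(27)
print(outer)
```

Key concept: dict holds reference to list.
Step by step:
`outer = [3, 1, 8]` → outer = [3, 1, 8]
`container = {'data': outer}` → container = {'data': [3, 1, 8]}
`container['data'].append(27)` → outer = [3, 1, 8, 27]; container = {'data': [3, 1, 8, 27]}
`print(outer)` → prints [3, 1, 8, 27]

Answer: [3, 1, 8, 27]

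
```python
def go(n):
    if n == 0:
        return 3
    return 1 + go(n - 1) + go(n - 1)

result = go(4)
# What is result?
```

go(n) = 1 + 2·go(n-1), go(0)=3. Closed form: (3+1)·2^4 - 1 = 63.

Answer: 63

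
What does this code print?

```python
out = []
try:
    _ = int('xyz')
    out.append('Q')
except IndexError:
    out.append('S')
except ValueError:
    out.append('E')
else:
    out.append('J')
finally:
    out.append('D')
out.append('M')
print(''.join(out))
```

Execution trace: 'E' (except ValueError) → 'D' (finally) → 'M' (after the try/except). Output: EDM

Answer: EDM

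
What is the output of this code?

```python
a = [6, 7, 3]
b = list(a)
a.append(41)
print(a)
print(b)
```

Key concept: list() constructor creates copy.
Step by step:
`a = [6, 7, 3]` → a = [6, 7, 3]
`b = list(a)` → b = [6, 7, 3]
`a.append(41)` → a = [6, 7, 3, 41]
`print(a)` → prints [6, 7, 3, 41]
`print(b)` → prints [6, 7, 3]

Answer:
[6, 7, 3, 41]
[6, 7, 3]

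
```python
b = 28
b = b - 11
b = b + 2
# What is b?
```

Trace:
`b = 28` → b = 28
`b = b - 11` → b = 17
`b = b + 2` → b = 19
So b = 19

Answer: 19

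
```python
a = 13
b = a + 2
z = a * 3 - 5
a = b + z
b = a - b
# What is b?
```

Trace:
`a = 13` → a = 13
`b = a + 2` → b = 15
`z = a * 3 - 5` → z = 34
`a = b + z` → a = 49
`b = a - b` → b = 34
So b = 34

Answer: 34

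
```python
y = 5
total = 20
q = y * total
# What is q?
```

Trace:
`y = 5` → y = 5
`total = 20` → total = 20
`q = y * total` → q = 100
So q = 100

Answer: 100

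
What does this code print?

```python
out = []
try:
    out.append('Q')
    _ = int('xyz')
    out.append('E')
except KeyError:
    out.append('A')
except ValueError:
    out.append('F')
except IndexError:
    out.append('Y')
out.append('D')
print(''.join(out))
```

Execution trace: 'Q' (try body) → 'F' (except ValueError) → 'D' (after the try/except). Output: QFD

Answer: QFD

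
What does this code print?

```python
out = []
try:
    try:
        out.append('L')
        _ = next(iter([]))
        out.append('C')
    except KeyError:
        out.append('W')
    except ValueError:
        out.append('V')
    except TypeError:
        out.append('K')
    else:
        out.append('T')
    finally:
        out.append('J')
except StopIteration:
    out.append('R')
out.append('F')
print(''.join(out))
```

Execution trace: 'L' (try body) → 'J' (finally) → 'R' (outer except StopIteration) → 'F' (after the try/except). Output: LJRF

Answer: LJRF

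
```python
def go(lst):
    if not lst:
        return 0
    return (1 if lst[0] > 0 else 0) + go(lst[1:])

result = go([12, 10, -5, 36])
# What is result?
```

Count of positive elements in [12, 10, -5, 36] = 3

Answer: 3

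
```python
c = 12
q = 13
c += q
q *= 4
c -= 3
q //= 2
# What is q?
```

Trace:
`c = 12` → c = 12
`q = 13` → q = 13
`c += q` → c = 25
`q *= 4` → q = 52
`c -= 3` → c = 22
`q //= 2` → q = 26
So q = 26

Answer: 26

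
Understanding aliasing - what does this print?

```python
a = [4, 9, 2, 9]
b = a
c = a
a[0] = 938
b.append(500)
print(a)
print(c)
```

Key concept: multiple aliases.
Step by step:
`a = [4, 9, 2, 9]` → a = [4, 9, 2, 9]
`b = a` → b = [4, 9, 2, 9] (same object as a)
`c = a` → c = [4, 9, 2, 9] (same object as a, b)
`a[0] = 938` → a = [938, 9, 2, 9] (same object as b, c); b = [938, 9, 2, 9] (same object as a, c); c = [938, 9, 2, 9] (same object as a, b)
`b.append(500)` → a = [938, 9, 2, 9, 500] (same object as b, c); b = [938, 9, 2, 9, 500] (same object as a, c); c = [938, 9, 2, 9, 500] (same object as a, b)
`print(a)` → prints [938, 9, 2, 9, 500]
`print(c)` → prints [938, 9, 2, 9, 500]

Answer:
[938, 9, 2, 9, 500]
[938, 9, 2, 9, 500]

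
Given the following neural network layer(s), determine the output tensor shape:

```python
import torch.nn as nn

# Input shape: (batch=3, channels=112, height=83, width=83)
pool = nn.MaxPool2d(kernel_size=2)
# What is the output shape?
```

Input: (3, 112, 83, 83) -> Output: (3, 112, 41, 41)

Answer: (3, 112, 41, 41)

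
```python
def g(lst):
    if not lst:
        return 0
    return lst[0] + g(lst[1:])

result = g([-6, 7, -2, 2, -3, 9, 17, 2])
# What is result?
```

(-6) + 7 + (-2) + 2 + (-3) + 9 + 17 + 2 + 0 = 26

Answer: 26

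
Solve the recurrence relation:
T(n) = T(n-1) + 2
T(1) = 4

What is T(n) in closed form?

Unrolling: T(n) = T(1) + 2·(n-1) = 4 + 2(n-1) = 2n + 2.

Answer: T(n) = 2n + 2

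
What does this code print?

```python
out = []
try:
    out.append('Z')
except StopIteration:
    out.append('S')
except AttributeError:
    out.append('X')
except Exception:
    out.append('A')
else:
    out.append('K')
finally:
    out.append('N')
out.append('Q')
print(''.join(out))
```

Execution trace: 'Z' (try body, no exception) → 'K' (else) → 'N' (finally) → 'Q' (after the try/except). Output: ZKNQ

Answer: ZKNQ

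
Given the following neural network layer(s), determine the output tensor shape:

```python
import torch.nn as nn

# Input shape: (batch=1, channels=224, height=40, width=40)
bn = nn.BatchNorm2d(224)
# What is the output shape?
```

Input: (1, 224, 40, 40) -> Output: (1, 224, 40, 40)

Answer: (1, 224, 40, 40)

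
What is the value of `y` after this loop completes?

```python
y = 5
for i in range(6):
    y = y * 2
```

Multiply by 2, 6 times: 5 * 2^6 = 320
`y` takes the values: 5 → 10 → 20 → 40 → 80 → 160 → 320

Answer: 320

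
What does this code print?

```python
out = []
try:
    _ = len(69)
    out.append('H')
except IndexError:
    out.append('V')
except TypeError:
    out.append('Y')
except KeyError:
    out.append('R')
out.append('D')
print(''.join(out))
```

Execution trace: 'Y' (except TypeError) → 'D' (after the try/except). Output: YD

Answer: YD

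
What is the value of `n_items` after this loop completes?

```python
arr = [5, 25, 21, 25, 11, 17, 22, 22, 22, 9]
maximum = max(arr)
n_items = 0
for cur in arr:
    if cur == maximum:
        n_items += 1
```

Count of max value 25 in [5, 25, 21, 25, 11, 17, 22, 22, 22, 9]
`n_items` takes the values: 0 → 1 → 2

Answer: 2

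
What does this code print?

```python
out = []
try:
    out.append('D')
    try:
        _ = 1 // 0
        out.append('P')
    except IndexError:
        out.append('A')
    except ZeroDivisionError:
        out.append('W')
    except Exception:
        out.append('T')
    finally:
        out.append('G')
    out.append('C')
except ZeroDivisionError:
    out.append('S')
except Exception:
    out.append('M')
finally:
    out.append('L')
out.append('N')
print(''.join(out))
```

Execution trace: 'D' (try body) → 'W' (inner except ZeroDivisionError) → 'G' (inner finally) → 'C' (try body, no exception) → 'L' (finally) → 'N' (after the try/except). Output: DWGCLN

Answer: DWGCLN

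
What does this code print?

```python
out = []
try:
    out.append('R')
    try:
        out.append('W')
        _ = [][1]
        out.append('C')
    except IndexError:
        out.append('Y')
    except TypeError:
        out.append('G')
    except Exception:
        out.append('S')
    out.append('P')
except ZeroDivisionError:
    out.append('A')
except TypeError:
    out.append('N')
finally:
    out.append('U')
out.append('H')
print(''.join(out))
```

Execution trace: 'R' (try body) → 'W' (inner try body) → 'Y' (inner except IndexError) → 'P' (try body, no exception) → 'U' (finally) → 'H' (after the try/except). Output: RWYPUH

Answer: RWYPUH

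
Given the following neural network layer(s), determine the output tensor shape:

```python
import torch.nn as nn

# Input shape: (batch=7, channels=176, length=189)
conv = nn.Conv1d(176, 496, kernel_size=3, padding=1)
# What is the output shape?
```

Input: (7, 176, 189) -> Output: (7, 496, 189)

Answer: (7, 496, 189)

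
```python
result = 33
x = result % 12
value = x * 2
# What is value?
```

Trace:
`result = 33` → result = 33
`x = result % 12` → x = 9
`value = x * 2` → value = 18
So value = 18

Answer: 18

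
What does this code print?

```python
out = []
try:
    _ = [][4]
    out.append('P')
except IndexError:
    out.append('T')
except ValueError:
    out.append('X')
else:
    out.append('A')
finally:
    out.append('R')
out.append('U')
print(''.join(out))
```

Execution trace: 'T' (except IndexError) → 'R' (finally) → 'U' (after the try/except). Output: TRU

Answer: TRU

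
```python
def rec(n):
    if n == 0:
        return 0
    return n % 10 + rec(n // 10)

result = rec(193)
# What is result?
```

Sum of digits of 193: 3 + 9 + 1 = 13

Answer: 13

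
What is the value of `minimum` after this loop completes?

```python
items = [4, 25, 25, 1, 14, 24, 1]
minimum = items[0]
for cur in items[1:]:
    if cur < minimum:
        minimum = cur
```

Minimum of [4, 25, 25, 1, 14, 24, 1]
`minimum` takes the values: 4 → 1

Answer: 1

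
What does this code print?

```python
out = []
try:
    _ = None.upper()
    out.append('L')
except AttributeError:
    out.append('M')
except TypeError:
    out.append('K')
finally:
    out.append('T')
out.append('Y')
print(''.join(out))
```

Execution trace: 'M' (except AttributeError) → 'T' (finally) → 'Y' (after the try/except). Output: MTY

Answer: MTY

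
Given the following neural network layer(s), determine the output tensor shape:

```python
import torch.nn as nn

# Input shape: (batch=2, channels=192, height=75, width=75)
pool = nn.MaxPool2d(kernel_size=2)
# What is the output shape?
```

Input: (2, 192, 75, 75) -> Output: (2, 192, 37, 37)

Answer: (2, 192, 37, 37)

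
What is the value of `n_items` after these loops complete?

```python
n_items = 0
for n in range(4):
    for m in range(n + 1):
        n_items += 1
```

Triangle: 1 + 2 + ... + 4
`n_items` takes the values: 0 → 1 → 2 → 3 → 4 → 5 → 6 → 7 → 8 → 9 → 10

Answer: 10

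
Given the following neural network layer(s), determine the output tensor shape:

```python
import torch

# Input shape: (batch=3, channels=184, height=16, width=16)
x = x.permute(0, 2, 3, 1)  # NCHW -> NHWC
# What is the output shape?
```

Input: (3, 184, 16, 16) -> Output: (3, 16, 16, 184)

Answer: (3, 16, 16, 184)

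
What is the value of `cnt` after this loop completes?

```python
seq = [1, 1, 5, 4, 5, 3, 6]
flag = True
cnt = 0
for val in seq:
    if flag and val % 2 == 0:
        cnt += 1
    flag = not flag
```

Count even values at even positions
`cnt` takes the values: 0 → 1

Answer: 1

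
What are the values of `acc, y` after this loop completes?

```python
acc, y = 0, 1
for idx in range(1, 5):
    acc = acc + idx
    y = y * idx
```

Sum and factorial of 1 to 4
`acc, y` takes the values: (0, 1) → (1, 1) → (3, 1) → (3, 2) → (6, 2) → (6, 6) → (10, 6) → (10, 24)

Answer: 10, 24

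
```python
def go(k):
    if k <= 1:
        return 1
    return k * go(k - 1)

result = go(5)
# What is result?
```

go(5) = 5 * 4 * 3 * 2 * 1 = 120

Answer: 120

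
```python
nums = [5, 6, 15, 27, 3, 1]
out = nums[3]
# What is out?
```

Trace:
`nums = [5, 6, 15, 27, 3, 1]` → nums = [5, 6, 15, 27, 3, 1]
`out = nums[3]` → out = 27
So out = 27

Answer: 27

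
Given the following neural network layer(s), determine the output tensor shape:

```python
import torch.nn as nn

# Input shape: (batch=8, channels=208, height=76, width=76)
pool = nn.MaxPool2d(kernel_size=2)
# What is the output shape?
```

Input: (8, 208, 76, 76) -> Output: (8, 208, 38, 38)

Answer: (8, 208, 38, 38)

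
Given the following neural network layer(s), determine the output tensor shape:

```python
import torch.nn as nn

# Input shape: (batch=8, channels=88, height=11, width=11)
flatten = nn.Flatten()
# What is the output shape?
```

Input: (8, 88, 11, 11) -> Output: (8, 10648)

Answer: (8, 10648)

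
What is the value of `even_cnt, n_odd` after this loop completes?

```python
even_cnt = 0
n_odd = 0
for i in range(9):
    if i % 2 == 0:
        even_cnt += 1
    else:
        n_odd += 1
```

Count evens and odds in range(9)
`even_cnt, n_odd` takes the values: (0, 0) → (1, 0) → (1, 1) → (2, 1) → (2, 2) → (3, 2) → (3, 3) → (4, 3) → (4, 4) → (5, 4)

Answer: 5, 4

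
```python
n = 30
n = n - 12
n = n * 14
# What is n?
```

Trace:
`n = 30` → n = 30
`n = n - 12` → n = 18
`n = n * 14` → n = 252
So n = 252

Answer: 252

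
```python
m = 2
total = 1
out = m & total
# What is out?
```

Trace:
`m = 2` → m = 2
`total = 1` → total = 1
`out = m & total` → out = 0
So out = 0

Answer: 0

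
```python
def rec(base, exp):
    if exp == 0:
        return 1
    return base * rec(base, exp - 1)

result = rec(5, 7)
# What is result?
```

rec(5, 7) = 5 * 5 * 5 * 5 * 5 * 5 * 5 = 78125

Answer: 78125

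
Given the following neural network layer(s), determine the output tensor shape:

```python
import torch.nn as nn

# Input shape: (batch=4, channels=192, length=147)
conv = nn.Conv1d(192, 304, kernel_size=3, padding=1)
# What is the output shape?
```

Input: (4, 192, 147) -> Output: (4, 304, 147)

Answer: (4, 304, 147)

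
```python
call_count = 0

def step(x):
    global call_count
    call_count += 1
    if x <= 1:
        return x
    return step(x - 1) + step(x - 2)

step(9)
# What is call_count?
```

Calls(x) = 1 + Calls(x-1) + Calls(x-2); Calls(0)=Calls(1)=1. For x=9 this gives 109.

Answer: 109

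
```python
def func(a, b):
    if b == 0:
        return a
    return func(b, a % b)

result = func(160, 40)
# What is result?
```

func(160, 40) -> func(40, 0) -> 40

Answer: 40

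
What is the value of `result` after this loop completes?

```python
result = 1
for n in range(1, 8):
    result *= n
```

7! = 5040
`result` takes the values: 1 → 2 → 6 → 24 → 120 → 720 → 5040

Answer: 5040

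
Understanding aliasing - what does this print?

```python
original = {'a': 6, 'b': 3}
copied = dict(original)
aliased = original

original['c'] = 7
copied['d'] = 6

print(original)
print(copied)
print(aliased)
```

Key concept: dict() creates copy, assignment creates alias.
Step by step:
`original = {'a': 6, 'b': 3}` → original = {'a': 6, 'b': 3}
`copied = dict(original)` → copied = {'a': 6, 'b': 3}
`aliased = original` → aliased = {'a': 6, 'b': 3} (same object as original)
`original['c'] = 7` → original = {'a': 6, 'b': 3, 'c': 7} (same object as aliased); aliased = {'a': 6, 'b': 3, 'c': 7} (same object as original)
`copied['d'] = 6` → copied = {'a': 6, 'b': 3, 'd': 6}
`print(original)` → prints {'a': 6, 'b': 3, 'c': 7}
`print(copied)` → prints {'a': 6, 'b': 3, 'd': 6}
`print(aliased)` → prints {'a': 6, 'b': 3, 'c': 7}

Answer:
{'a': 6, 'b': 3, 'c': 7}
{'a': 6, 'b': 3, 'd': 6}
{'a': 6, 'b': 3, 'c': 7}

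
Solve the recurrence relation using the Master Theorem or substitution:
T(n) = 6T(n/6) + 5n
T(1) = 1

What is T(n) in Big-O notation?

By Master Theorem: a=6, b=6, f(n)=5n. Since log_6(6) = 1 and f(n) = Θ(n^1), Case 2 applies. T(n) = O(n log n).

Answer: O(n log n)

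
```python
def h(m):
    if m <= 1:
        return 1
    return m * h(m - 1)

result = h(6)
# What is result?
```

h(6) = 6 * 5 * 4 * 3 * 2 * 1 = 720

Answer: 720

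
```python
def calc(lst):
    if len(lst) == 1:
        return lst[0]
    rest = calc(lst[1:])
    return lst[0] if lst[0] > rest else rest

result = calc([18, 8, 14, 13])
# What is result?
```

Recursive max over [18, 8, 14, 13] = 18

Answer: 18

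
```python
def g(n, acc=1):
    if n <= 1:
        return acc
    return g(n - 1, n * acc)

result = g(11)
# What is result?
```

Accumulator trace (n, acc): (11, 1) -> (10, 11) -> (9, 110) -> (8, 990) -> (7, 7920) -> (6, 55440) -> (5, 332640) -> (4, 1663200) -> (3, 6652800) -> (2, 19958400) -> (1, 39916800) -> return 39916800

Answer: 39916800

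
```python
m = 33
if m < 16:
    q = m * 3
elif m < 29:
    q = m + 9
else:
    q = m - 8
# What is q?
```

Trace:
`m = 33` → m = 33
`if m < 16: ...` → m < 16 is False, m < 29 is False, take else branch → q = 25
So q = 25

Answer: 25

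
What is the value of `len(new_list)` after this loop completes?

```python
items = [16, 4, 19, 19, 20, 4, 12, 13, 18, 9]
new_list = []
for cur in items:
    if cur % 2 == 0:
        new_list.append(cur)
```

Count even numbers in [16, 4, 19, 19, 20, 4, 12, 13, 18, 9]
`new_list` takes the values: [] → [16] → [16, 4] → [16, 4, 20] → [16, 4, 20, 4] → [16, 4, 20, 4, 12] → [16, 4, 20, 4, 12, 18]
So `len(new_list)` = 6

Answer: 6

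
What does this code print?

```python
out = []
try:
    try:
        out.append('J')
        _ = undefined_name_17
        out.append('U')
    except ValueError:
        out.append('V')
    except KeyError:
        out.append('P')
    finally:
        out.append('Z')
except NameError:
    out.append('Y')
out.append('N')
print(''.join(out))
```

Execution trace: 'J' (try body) → 'Z' (finally) → 'Y' (outer except NameError) → 'N' (after the try/except). Output: JZYN

Answer: JZYN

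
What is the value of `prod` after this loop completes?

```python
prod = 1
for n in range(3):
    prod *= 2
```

2^3 = 8
`prod` takes the values: 1 → 2 → 4 → 8

Answer: 8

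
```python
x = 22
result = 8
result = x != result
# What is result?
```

Trace:
`x = 22` → x = 22
`result = 8` → result = 8
`result = x != result` → result = True
So result = True

Answer: True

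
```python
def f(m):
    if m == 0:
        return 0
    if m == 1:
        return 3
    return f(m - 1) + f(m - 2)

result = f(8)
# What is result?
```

Build up from base cases: f(0)=0, f(1)=3, f(2)=3, f(3)=6, f(4)=9, f(5)=15, f(6)=24, ..., f(8)=63

Answer: 63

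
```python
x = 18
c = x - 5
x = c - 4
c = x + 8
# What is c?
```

Trace:
`x = 18` → x = 18
`c = x - 5` → c = 13
`x = c - 4` → x = 9
`c = x + 8` → c = 17
So c = 17

Answer: 17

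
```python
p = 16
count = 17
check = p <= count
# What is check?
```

Trace:
`p = 16` → p = 16
`count = 17` → count = 17
`check = p <= count` → check = True
So check = True

Answer: True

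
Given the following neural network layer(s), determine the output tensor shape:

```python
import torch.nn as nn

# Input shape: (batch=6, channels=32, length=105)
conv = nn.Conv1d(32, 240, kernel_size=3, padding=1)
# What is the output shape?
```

Input: (6, 32, 105) -> Output: (6, 240, 105)

Answer: (6, 240, 105)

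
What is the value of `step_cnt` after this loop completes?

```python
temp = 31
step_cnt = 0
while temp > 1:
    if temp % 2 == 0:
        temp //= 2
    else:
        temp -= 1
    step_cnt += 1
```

Steps to reduce 31 to 1
`step_cnt` takes the values: 0 → 1 → 2 → 3 → 4 → 5 → 6 → 7 → 8

Answer: 8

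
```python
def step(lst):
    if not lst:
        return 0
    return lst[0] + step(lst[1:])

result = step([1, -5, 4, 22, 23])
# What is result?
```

1 + (-5) + 4 + 22 + 23 + 0 = 45

Answer: 45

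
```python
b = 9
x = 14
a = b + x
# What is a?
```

Trace:
`b = 9` → b = 9
`x = 14` → x = 14
`a = b + x` → a = 23
So a = 23

Answer: 23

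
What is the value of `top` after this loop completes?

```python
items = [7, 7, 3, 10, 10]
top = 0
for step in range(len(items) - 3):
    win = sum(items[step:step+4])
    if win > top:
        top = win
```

Max sum of 4-element window in [7, 7, 3, 10, 10]
`top` takes the values: 0 → 27 → 30

Answer: 30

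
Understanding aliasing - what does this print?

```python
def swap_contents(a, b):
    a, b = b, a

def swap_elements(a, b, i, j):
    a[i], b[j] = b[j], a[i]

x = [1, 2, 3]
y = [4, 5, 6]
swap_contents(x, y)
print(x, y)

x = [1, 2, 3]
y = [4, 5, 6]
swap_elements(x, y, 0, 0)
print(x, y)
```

Key concept: parameter rebinding vs mutation.
Step by step:
`x = [1, 2, 3]` → x = [1, 2, 3]
`y = [4, 5, 6]` → y = [4, 5, 6]
`swap_contents(x, y)` → no visible change to tracked variables
`print(x, y)` → prints [1, 2, 3] [4, 5, 6]
`x = [1, 2, 3]` → x = [1, 2, 3]
`y = [4, 5, 6]` → y = [4, 5, 6]
`swap_elements(x, y, 0, 0)` → x = [4, 2, 3]; y = [1, 5, 6]
`print(x, y)` → prints [4, 2, 3] [1, 5, 6]

Answer:
[1, 2, 3] [4, 5, 6]
[4, 2, 3] [1, 5, 6]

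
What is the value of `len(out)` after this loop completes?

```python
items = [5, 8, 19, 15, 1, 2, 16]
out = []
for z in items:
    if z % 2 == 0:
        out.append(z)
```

Count even numbers in [5, 8, 19, 15, 1, 2, 16]
`out` takes the values: [] → [8] → [8, 2] → [8, 2, 16]
So `len(out)` = 3

Answer: 3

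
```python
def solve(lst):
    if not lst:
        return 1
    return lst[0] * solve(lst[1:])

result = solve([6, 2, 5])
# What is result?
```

Product over [6, 2, 5] = 6 * 2 * 5 = 60

Answer: 60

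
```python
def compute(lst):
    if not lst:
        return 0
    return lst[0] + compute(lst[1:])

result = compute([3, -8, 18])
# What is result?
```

3 + (-8) + 18 + 0 = 13

Answer: 13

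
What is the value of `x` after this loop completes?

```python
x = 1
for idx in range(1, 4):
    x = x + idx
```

Start at 1, add 1 through 3
`x` takes the values: 1 → 2 → 4 → 7

Answer: 7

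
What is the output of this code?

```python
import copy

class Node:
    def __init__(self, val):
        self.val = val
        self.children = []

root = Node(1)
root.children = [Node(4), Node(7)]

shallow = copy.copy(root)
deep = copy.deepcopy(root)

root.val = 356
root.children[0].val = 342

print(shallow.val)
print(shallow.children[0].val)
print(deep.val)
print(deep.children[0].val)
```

Key concept: deep copy with custom objects.
Step by step:
`root = Node(1)` → root = Node(val=1, children=[])
`root.children = [Node(4), Node(7)]` → root = Node(val=1, children=[Node(val=4, children=[]), Node(val=7, children=[])])
`shallow = copy.copy(root)` → shallow = Node(val=1, children=[Node(val=4, children=[]), Node(val=7, children=[])])
`deep = copy.deepcopy(root)` → deep = Node(val=1, children=[Node(val=4, children=[]), Node(val=7, children=[])])
`root.val = 356` → root = Node(val=356, children=[Node(val=4, children=[]), Node(val=7, children=[])])
`root.children[0].val = 342` → root = Node(val=356, children=[Node(val=342, children=[]), Node(val=7, children=[])]); shallow = Node(val=1, children=[Node(val=342, children=[]), Node(val=7, children=[])])
`print(shallow.val)` → prints 1
`print(shallow.children[0].val)` → prints 342
`print(deep.val)` → prints 1
`print(deep.children[0].val)` → prints 4

Answer:
1
342
1
4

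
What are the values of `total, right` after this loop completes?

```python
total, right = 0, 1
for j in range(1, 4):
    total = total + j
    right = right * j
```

Sum and factorial of 1 to 3
`total, right` takes the values: (0, 1) → (1, 1) → (3, 1) → (3, 2) → (6, 2) → (6, 6)

Answer: 6, 6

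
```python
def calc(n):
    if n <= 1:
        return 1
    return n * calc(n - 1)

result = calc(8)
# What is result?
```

calc(8) = 8 * 7 * 6 * 5 * 4 * 3 * 2 * 1 = 40320

Answer: 40320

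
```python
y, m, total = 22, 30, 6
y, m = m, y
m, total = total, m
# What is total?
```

Trace:
`y, m, total = 22, 30, 6` → y = 22; m = 30; total = 6
`y, m = m, y` → y = 30; m = 22
`m, total = total, m` → m = 6; total = 22
So total = 22

Answer: 22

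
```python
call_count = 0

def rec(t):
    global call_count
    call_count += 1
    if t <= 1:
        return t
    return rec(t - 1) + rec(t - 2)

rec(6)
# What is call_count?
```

Calls(t) = 1 + Calls(t-1) + Calls(t-2); Calls(0)=Calls(1)=1. For t=6 this gives 25.

Answer: 25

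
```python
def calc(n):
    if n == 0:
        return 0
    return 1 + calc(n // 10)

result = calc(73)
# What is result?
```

Count of digits of 73: 2

Answer: 2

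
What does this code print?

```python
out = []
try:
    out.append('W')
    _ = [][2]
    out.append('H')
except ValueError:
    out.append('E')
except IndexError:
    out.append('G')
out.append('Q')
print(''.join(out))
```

Execution trace: 'W' (try body) → 'G' (except IndexError) → 'Q' (after the try/except). Output: WGQ

Answer: WGQ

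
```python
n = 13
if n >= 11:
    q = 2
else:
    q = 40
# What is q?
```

Trace:
`n = 13` → n = 13
`if n >= 11: ...` → n >= 11 is True → q = 2
So q = 2

Answer: 2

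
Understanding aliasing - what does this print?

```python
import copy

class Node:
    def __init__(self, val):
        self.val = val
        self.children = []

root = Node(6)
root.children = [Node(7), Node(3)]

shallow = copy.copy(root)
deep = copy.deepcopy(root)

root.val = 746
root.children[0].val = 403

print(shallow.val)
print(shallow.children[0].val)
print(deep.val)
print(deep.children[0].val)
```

Key concept: deep copy with custom objects.
Step by step:
`root = Node(6)` → root = Node(val=6, children=[])
`root.children = [Node(7), Node(3)]` → root = Node(val=6, children=[Node(val=7, children=[]), Node(val=3, children=[])])
`shallow = copy.copy(root)` → shallow = Node(val=6, children=[Node(val=7, children=[]), Node(val=3, children=[])])
`deep = copy.deepcopy(root)` → deep = Node(val=6, children=[Node(val=7, children=[]), Node(val=3, children=[])])
`root.val = 746` → root = Node(val=746, children=[Node(val=7, children=[]), Node(val=3, children=[])])
`root.children[0].val = 403` → root = Node(val=746, children=[Node(val=403, children=[]), Node(val=3, children=[])]); shallow = Node(val=6, children=[Node(val=403, children=[]), Node(val=3, children=[])])
`print(shallow.val)` → prints 6
`print(shallow.children[0].val)` → prints 403
`print(deep.val)` → prints 6
`print(deep.children[0].val)` → prints 7

Answer:
6
403
6
7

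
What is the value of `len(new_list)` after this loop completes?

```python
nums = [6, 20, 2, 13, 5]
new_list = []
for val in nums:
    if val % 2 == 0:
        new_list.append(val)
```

Count even numbers in [6, 20, 2, 13, 5]
`new_list` takes the values: [] → [6] → [6, 20] → [6, 20, 2]
So `len(new_list)` = 3

Answer: 3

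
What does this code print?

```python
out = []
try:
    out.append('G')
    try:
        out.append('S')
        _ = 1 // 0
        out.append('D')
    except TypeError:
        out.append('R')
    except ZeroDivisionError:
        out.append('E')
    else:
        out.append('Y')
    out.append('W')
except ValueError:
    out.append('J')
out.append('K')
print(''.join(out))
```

Execution trace: 'G' (try body) → 'S' (inner try body) → 'E' (inner except ZeroDivisionError) → 'W' (try body, no exception) → 'K' (after the try/except). Output: GSEWK

Answer: GSEWK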